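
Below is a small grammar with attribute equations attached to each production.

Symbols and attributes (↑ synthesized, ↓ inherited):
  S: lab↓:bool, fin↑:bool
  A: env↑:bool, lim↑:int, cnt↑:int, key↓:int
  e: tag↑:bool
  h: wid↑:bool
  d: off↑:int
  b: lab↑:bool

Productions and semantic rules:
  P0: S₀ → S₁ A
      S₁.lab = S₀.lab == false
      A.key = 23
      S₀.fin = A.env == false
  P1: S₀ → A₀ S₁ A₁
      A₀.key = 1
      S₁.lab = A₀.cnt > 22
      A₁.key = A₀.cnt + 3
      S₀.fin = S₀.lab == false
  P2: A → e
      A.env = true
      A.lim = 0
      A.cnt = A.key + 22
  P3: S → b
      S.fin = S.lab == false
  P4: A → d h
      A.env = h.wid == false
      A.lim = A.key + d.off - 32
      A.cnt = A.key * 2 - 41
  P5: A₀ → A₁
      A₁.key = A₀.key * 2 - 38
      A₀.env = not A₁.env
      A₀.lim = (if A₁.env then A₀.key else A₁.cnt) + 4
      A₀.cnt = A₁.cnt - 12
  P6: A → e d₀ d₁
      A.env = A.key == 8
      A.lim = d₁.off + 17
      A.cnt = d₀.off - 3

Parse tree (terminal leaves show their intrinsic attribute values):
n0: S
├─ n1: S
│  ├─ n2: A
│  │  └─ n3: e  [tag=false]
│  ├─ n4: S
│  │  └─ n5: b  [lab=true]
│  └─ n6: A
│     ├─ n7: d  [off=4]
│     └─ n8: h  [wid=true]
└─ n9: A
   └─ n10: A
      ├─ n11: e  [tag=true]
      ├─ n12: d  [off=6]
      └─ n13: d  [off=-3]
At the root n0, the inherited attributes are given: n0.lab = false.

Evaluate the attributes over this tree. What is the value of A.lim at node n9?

1. n0.lab = false  [given at root]
2. n1.lab = true  [S₀.lab == false]
3. n2.key = 1  [1]
4. n3.tag = false  [terminal]
5. n2.env = true  [true]
6. n2.lim = 0  [0]
7. n2.cnt = 23  [A.key + 22]
8. n4.lab = true  [A₀.cnt > 22]
9. n5.lab = true  [terminal]
10. n4.fin = false  [S.lab == false]
11. n6.key = 26  [A₀.cnt + 3]
12. n7.off = 4  [terminal]
13. n8.wid = true  [terminal]
14. n6.env = false  [h.wid == false]
15. n6.lim = -2  [A.key + d.off - 32]
16. n6.cnt = 11  [A.key * 2 - 41]
17. n1.fin = false  [S₀.lab == false]
18. n9.key = 23  [23]
19. n10.key = 8  [A₀.key * 2 - 38]
20. n11.tag = true  [terminal]
21. n12.off = 6  [terminal]
22. n13.off = -3  [terminal]
23. n10.env = true  [A.key == 8]
24. n10.lim = 14  [d₁.off + 17]
25. n10.cnt = 3  [d₀.off - 3]
26. n9.env = false  [not A₁.env]
27. n9.lim = 27  [(if A₁.env then A₀.key else A₁.cnt) + 4]
28. n9.cnt = -9  [A₁.cnt - 12]
29. n0.fin = true  [A.env == false]

27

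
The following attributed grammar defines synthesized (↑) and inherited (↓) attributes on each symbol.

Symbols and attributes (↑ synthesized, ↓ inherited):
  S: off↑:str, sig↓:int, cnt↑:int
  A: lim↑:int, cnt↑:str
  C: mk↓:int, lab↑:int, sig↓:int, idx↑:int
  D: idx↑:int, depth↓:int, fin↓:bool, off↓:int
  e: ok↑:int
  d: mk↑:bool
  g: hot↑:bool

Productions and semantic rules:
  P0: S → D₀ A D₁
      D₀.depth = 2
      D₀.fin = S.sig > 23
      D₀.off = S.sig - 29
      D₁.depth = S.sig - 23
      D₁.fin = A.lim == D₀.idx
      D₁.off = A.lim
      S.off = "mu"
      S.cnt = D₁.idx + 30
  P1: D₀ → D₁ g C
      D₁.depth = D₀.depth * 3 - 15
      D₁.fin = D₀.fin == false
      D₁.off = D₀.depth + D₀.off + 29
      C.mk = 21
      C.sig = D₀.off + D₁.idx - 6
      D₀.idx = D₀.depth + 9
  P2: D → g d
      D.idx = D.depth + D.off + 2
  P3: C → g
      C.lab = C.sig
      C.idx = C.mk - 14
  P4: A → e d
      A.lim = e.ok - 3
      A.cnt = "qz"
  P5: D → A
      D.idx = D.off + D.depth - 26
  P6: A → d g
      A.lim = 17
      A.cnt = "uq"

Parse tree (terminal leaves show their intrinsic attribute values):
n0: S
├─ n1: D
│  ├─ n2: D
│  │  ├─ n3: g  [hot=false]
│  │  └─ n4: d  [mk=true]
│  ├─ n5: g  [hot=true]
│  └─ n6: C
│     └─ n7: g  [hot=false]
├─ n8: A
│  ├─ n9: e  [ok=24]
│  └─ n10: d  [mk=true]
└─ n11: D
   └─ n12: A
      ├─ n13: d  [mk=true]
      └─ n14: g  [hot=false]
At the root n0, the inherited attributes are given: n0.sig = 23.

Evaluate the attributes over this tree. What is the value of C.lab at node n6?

1. n0.sig = 23  [given at root]
2. n1.depth = 2  [2]
3. n1.fin = false  [S.sig > 23]
4. n1.off = -6  [S.sig - 29]
5. n2.depth = -9  [D₀.depth * 3 - 15]
6. n2.fin = true  [D₀.fin == false]
7. n2.off = 25  [D₀.depth + D₀.off + 29]
8. n3.hot = false  [terminal]
9. n4.mk = true  [terminal]
10. n2.idx = 18  [D.depth + D.off + 2]
11. n5.hot = true  [terminal]
12. n6.mk = 21  [21]
13. n6.sig = 6  [D₀.off + D₁.idx - 6]
14. n7.hot = false  [terminal]
15. n6.lab = 6  [C.sig]
16. n6.idx = 7  [C.mk - 14]
17. n1.idx = 11  [D₀.depth + 9]
18. n9.ok = 24  [terminal]
19. n10.mk = true  [terminal]
20. n8.lim = 21  [e.ok - 3]
21. n8.cnt = "qz"  ["qz"]
22. n11.depth = 0  [S.sig - 23]
23. n11.fin = false  [A.lim == D₀.idx]
24. n11.off = 21  [A.lim]
25. n13.mk = true  [terminal]
26. n14.hot = false  [terminal]
27. n12.lim = 17  [17]
28. n12.cnt = "uq"  ["uq"]
29. n11.idx = -5  [D.off + D.depth - 26]
30. n0.off = "mu"  ["mu"]
31. n0.cnt = 25  [D₁.idx + 30]

6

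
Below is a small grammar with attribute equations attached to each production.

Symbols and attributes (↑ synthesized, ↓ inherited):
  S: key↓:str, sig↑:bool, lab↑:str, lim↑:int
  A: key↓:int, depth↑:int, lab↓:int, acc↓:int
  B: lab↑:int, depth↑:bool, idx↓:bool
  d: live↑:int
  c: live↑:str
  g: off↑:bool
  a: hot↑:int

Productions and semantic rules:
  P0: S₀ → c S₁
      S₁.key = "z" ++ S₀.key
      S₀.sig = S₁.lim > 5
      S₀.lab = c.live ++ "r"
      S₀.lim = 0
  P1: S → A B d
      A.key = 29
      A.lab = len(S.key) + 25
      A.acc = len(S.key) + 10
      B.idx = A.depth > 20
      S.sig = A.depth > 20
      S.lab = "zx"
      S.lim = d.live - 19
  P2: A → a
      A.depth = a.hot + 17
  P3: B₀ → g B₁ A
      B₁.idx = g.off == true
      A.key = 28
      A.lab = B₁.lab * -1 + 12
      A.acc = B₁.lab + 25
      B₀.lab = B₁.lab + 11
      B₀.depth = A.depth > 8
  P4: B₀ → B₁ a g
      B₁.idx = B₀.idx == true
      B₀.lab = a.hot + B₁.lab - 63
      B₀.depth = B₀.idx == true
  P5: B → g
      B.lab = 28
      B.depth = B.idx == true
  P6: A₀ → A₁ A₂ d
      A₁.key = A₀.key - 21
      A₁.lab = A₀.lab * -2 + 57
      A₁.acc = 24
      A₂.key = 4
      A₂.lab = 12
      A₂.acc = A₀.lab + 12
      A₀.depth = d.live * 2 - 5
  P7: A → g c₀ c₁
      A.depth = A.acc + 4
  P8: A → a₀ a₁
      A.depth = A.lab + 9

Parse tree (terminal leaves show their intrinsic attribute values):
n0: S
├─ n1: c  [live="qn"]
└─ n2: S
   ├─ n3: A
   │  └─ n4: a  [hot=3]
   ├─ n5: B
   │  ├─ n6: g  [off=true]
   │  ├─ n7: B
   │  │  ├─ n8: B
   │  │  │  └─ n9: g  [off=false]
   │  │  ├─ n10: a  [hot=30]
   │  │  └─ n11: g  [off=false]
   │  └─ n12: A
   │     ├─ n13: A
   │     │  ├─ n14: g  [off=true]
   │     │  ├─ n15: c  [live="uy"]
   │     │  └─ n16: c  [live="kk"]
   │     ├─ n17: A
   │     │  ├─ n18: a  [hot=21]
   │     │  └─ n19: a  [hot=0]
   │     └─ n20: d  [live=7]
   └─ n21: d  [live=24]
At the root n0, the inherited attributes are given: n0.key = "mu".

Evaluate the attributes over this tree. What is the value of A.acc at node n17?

29

1. n0.key = "mu"  [given at root]
2. n1.live = "qn"  [terminal]
3. n2.key = "zmu"  ["z" ++ S₀.key]
4. n3.key = 29  [29]
5. n3.lab = 28  [len(S.key) + 25]
6. n3.acc = 13  [len(S.key) + 10]
7. n4.hot = 3  [terminal]
8. n3.depth = 20  [a.hot + 17]
9. n5.idx = false  [A.depth > 20]
10. n6.off = true  [terminal]
11. n7.idx = true  [g.off == true]
12. n8.idx = true  [B₀.idx == true]
13. n9.off = false  [terminal]
14. n8.lab = 28  [28]
15. n8.depth = true  [B.idx == true]
16. n10.hot = 30  [terminal]
17. n11.off = false  [terminal]
18. n7.lab = -5  [a.hot + B₁.lab - 63]
19. n7.depth = true  [B₀.idx == true]
20. n12.key = 28  [28]
21. n12.lab = 17  [B₁.lab * -1 + 12]
22. n12.acc = 20  [B₁.lab + 25]
23. n13.key = 7  [A₀.key - 21]
24. n13.lab = 23  [A₀.lab * -2 + 57]
25. n13.acc = 24  [24]
26. n14.off = true  [terminal]
27. n15.live = "uy"  [terminal]
28. n16.live = "kk"  [terminal]
29. n13.depth = 28  [A.acc + 4]
30. n17.key = 4  [4]
31. n17.lab = 12  [12]
32. n17.acc = 29  [A₀.lab + 12]
33. n18.hot = 21  [terminal]
34. n19.hot = 0  [terminal]
35. n17.depth = 21  [A.lab + 9]
36. n20.live = 7  [terminal]
37. n12.depth = 9  [d.live * 2 - 5]
38. n5.lab = 6  [B₁.lab + 11]
39. n5.depth = true  [A.depth > 8]
40. n21.live = 24  [terminal]
41. n2.sig = false  [A.depth > 20]
42. n2.lab = "zx"  ["zx"]
43. n2.lim = 5  [d.live - 19]
44. n0.sig = false  [S₁.lim > 5]
45. n0.lab = "qnr"  [c.live ++ "r"]
46. n0.lim = 0  [0]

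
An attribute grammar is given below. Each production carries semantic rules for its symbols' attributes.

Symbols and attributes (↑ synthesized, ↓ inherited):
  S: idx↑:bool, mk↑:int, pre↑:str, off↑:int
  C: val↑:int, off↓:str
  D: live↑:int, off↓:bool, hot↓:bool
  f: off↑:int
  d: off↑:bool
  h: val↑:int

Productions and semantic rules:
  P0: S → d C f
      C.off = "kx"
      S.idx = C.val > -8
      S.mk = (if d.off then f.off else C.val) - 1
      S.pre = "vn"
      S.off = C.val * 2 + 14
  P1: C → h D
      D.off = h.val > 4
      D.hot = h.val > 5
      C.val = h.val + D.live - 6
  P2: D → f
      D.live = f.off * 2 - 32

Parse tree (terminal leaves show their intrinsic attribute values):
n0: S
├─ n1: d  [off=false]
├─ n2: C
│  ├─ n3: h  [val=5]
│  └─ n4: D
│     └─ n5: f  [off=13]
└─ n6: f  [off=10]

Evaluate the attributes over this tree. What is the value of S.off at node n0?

0

1. n1.off = false  [terminal]
2. n2.off = "kx"  ["kx"]
3. n3.val = 5  [terminal]
4. n4.off = true  [h.val > 4]
5. n4.hot = false  [h.val > 5]
6. n5.off = 13  [terminal]
7. n4.live = -6  [f.off * 2 - 32]
8. n2.val = -7  [h.val + D.live - 6]
9. n6.off = 10  [terminal]
10. n0.idx = true  [C.val > -8]
11. n0.mk = -8  [(if d.off then f.off else C.val) - 1]
12. n0.pre = "vn"  ["vn"]
13. n0.off = 0  [C.val * 2 + 14]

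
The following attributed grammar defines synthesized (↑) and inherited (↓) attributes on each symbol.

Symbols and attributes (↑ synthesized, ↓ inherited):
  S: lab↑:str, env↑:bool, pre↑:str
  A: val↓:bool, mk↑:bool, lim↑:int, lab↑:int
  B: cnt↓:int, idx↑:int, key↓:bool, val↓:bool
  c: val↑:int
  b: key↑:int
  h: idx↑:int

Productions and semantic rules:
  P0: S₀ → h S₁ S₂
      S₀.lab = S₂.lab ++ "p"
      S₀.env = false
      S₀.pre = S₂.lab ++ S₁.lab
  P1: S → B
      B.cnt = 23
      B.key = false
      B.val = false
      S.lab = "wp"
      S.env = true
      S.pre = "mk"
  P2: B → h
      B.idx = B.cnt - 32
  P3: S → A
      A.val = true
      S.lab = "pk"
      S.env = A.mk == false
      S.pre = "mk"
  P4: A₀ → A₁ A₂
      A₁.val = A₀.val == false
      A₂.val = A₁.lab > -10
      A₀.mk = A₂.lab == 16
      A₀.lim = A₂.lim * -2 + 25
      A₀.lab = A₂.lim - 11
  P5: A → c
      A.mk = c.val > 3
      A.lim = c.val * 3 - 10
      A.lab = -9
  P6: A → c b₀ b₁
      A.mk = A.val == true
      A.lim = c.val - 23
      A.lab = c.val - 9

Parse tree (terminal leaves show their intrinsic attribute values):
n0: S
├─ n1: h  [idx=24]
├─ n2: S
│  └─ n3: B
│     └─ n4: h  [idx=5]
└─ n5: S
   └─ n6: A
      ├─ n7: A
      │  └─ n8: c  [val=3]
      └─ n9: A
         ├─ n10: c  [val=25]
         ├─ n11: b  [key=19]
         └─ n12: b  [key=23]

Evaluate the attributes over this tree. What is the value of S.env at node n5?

1. n1.idx = 24  [terminal]
2. n3.cnt = 23  [23]
3. n3.key = false  [false]
4. n3.val = false  [false]
5. n4.idx = 5  [terminal]
6. n3.idx = -9  [B.cnt - 32]
7. n2.lab = "wp"  ["wp"]
8. n2.env = true  [true]
9. n2.pre = "mk"  ["mk"]
10. n6.val = true  [true]
11. n7.val = false  [A₀.val == false]
12. n8.val = 3  [terminal]
13. n7.mk = false  [c.val > 3]
14. n7.lim = -1  [c.val * 3 - 10]
15. n7.lab = -9  [-9]
16. n9.val = true  [A₁.lab > -10]
17. n10.val = 25  [terminal]
18. n11.key = 19  [terminal]
19. n12.key = 23  [terminal]
20. n9.mk = true  [A.val == true]
21. n9.lim = 2  [c.val - 23]
22. n9.lab = 16  [c.val - 9]
23. n6.mk = true  [A₂.lab == 16]
24. n6.lim = 21  [A₂.lim * -2 + 25]
25. n6.lab = -9  [A₂.lim - 11]
26. n5.lab = "pk"  ["pk"]
27. n5.env = false  [A.mk == false]
28. n5.pre = "mk"  ["mk"]
29. n0.lab = "pkp"  [S₂.lab ++ "p"]
30. n0.env = false  [false]
31. n0.pre = "pkwp"  [S₂.lab ++ S₁.lab]

false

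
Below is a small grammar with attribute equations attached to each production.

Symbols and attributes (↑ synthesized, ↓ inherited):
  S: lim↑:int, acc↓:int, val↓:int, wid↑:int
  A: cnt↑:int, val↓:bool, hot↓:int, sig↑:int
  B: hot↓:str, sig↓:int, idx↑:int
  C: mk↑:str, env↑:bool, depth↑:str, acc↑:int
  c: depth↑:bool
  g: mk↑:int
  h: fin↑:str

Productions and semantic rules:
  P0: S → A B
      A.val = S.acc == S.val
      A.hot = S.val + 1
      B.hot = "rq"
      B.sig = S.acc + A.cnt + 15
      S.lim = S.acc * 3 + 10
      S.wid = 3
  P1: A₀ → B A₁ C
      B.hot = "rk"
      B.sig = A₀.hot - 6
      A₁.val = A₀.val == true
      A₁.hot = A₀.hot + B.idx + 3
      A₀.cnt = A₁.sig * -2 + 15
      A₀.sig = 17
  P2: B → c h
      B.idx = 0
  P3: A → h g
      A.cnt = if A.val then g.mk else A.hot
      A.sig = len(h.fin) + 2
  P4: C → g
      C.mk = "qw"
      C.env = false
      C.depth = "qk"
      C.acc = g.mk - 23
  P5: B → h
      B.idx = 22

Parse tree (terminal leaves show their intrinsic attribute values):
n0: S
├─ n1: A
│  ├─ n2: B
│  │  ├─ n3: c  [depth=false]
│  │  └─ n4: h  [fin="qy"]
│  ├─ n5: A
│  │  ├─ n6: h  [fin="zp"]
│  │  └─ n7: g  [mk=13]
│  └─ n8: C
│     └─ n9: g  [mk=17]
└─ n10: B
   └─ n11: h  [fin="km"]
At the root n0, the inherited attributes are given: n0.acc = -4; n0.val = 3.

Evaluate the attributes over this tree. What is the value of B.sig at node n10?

1. n0.acc = -4  [given at root]
2. n0.val = 3  [given at root]
3. n1.val = false  [S.acc == S.val]
4. n1.hot = 4  [S.val + 1]
5. n2.hot = "rk"  ["rk"]
6. n2.sig = -2  [A₀.hot - 6]
7. n3.depth = false  [terminal]
8. n4.fin = "qy"  [terminal]
9. n2.idx = 0  [0]
10. n5.val = false  [A₀.val == true]
11. n5.hot = 7  [A₀.hot + B.idx + 3]
12. n6.fin = "zp"  [terminal]
13. n7.mk = 13  [terminal]
14. n5.cnt = 7  [if A.val then g.mk else A.hot]
15. n5.sig = 4  [len(h.fin) + 2]
16. n9.mk = 17  [terminal]
17. n8.mk = "qw"  ["qw"]
18. n8.env = false  [false]
19. n8.depth = "qk"  ["qk"]
20. n8.acc = -6  [g.mk - 23]
21. n1.cnt = 7  [A₁.sig * -2 + 15]
22. n1.sig = 17  [17]
23. n10.hot = "rq"  ["rq"]
24. n10.sig = 18  [S.acc + A.cnt + 15]
25. n11.fin = "km"  [terminal]
26. n10.idx = 22  [22]
27. n0.lim = -2  [S.acc * 3 + 10]
28. n0.wid = 3  [3]

18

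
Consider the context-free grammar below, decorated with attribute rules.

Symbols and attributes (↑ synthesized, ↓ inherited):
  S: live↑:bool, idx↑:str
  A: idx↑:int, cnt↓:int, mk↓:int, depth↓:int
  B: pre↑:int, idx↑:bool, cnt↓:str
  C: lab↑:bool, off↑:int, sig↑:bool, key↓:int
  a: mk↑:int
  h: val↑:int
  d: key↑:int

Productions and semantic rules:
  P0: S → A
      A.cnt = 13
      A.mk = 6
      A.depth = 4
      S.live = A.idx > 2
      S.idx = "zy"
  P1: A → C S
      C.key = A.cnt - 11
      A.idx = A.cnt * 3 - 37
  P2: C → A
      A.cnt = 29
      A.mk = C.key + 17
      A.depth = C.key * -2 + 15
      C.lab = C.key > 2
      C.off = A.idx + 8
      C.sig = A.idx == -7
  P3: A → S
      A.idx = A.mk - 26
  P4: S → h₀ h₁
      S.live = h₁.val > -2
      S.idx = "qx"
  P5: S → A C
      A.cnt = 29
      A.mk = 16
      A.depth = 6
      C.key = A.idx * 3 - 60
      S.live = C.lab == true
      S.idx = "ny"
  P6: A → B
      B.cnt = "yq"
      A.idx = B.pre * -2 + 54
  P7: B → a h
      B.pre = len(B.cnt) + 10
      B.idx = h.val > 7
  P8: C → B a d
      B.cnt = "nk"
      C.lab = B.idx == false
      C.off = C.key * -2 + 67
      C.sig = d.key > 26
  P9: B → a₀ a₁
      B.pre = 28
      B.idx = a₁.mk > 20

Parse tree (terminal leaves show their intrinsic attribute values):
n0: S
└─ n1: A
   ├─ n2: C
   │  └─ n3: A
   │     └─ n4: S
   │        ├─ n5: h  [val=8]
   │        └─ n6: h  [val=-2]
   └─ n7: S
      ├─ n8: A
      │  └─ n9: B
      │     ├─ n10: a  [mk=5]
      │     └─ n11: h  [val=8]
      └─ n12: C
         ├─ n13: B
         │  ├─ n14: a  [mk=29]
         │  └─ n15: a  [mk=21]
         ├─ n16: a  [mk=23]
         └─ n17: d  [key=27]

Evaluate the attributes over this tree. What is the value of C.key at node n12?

1. n1.cnt = 13  [13]
2. n1.mk = 6  [6]
3. n1.depth = 4  [4]
4. n2.key = 2  [A.cnt - 11]
5. n3.cnt = 29  [29]
6. n3.mk = 19  [C.key + 17]
7. n3.depth = 11  [C.key * -2 + 15]
8. n5.val = 8  [terminal]
9. n6.val = -2  [terminal]
10. n4.live = false  [h₁.val > -2]
11. n4.idx = "qx"  ["qx"]
12. n3.idx = -7  [A.mk - 26]
13. n2.lab = false  [C.key > 2]
14. n2.off = 1  [A.idx + 8]
15. n2.sig = true  [A.idx == -7]
16. n8.cnt = 29  [29]
17. n8.mk = 16  [16]
18. n8.depth = 6  [6]
19. n9.cnt = "yq"  ["yq"]
20. n10.mk = 5  [terminal]
21. n11.val = 8  [terminal]
22. n9.pre = 12  [len(B.cnt) + 10]
23. n9.idx = true  [h.val > 7]
24. n8.idx = 30  [B.pre * -2 + 54]
25. n12.key = 30  [A.idx * 3 - 60]
26. n13.cnt = "nk"  ["nk"]
27. n14.mk = 29  [terminal]
28. n15.mk = 21  [terminal]
29. n13.pre = 28  [28]
30. n13.idx = true  [a₁.mk > 20]
31. n16.mk = 23  [terminal]
32. n17.key = 27  [terminal]
33. n12.lab = false  [B.idx == false]
34. n12.off = 7  [C.key * -2 + 67]
35. n12.sig = true  [d.key > 26]
36. n7.live = false  [C.lab == true]
37. n7.idx = "ny"  ["ny"]
38. n1.idx = 2  [A.cnt * 3 - 37]
39. n0.live = false  [A.idx > 2]
40. n0.idx = "zy"  ["zy"]

30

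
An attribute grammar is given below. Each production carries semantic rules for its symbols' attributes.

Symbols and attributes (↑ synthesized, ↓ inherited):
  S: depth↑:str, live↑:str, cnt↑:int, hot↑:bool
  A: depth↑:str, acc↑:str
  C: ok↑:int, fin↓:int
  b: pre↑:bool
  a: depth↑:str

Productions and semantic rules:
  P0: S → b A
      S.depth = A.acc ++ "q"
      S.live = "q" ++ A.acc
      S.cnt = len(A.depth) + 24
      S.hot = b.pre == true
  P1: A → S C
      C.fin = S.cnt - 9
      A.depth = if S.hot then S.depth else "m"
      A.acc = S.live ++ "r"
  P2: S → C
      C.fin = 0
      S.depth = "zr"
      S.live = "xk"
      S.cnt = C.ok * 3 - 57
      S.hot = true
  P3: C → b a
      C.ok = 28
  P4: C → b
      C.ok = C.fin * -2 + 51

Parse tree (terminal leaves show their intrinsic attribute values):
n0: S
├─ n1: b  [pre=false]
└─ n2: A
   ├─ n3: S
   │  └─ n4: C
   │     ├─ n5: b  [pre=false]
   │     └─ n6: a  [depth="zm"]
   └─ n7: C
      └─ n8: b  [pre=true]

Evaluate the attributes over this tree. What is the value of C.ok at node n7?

1. n1.pre = false  [terminal]
2. n4.fin = 0  [0]
3. n5.pre = false  [terminal]
4. n6.depth = "zm"  [terminal]
5. n4.ok = 28  [28]
6. n3.depth = "zr"  ["zr"]
7. n3.live = "xk"  ["xk"]
8. n3.cnt = 27  [C.ok * 3 - 57]
9. n3.hot = true  [true]
10. n7.fin = 18  [S.cnt - 9]
11. n8.pre = true  [terminal]
12. n7.ok = 15  [C.fin * -2 + 51]
13. n2.depth = "zr"  [if S.hot then S.depth else "m"]
14. n2.acc = "xkr"  [S.live ++ "r"]
15. n0.depth = "xkrq"  [A.acc ++ "q"]
16. n0.live = "qxkr"  ["q" ++ A.acc]
17. n0.cnt = 26  [len(A.depth) + 24]
18. n0.hot = false  [b.pre == true]

15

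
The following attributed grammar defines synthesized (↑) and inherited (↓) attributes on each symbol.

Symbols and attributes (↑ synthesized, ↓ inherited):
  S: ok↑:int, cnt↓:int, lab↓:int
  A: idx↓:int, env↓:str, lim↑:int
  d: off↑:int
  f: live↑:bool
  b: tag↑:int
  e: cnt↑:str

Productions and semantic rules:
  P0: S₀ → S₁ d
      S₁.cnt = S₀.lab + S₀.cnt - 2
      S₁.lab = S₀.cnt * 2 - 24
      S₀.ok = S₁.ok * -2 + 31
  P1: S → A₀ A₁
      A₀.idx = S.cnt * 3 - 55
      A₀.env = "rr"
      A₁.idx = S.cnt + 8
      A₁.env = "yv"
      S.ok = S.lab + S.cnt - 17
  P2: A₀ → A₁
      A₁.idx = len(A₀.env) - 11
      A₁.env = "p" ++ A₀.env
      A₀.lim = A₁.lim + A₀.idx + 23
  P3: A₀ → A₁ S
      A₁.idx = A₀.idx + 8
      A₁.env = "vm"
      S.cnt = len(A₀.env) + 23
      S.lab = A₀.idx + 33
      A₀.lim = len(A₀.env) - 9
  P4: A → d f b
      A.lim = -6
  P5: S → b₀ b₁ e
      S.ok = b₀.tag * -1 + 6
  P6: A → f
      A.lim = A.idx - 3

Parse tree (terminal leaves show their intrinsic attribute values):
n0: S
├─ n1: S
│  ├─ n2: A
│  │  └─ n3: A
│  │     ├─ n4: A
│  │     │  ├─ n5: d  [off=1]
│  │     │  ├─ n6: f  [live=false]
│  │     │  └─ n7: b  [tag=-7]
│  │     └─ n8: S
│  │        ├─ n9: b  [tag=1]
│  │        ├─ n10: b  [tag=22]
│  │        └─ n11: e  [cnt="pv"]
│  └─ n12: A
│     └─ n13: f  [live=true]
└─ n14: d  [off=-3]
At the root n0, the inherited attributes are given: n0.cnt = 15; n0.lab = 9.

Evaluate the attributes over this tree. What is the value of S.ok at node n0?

1. n0.cnt = 15  [given at root]
2. n0.lab = 9  [given at root]
3. n1.cnt = 22  [S₀.lab + S₀.cnt - 2]
4. n1.lab = 6  [S₀.cnt * 2 - 24]
5. n2.idx = 11  [S.cnt * 3 - 55]
6. n2.env = "rr"  ["rr"]
7. n3.idx = -9  [len(A₀.env) - 11]
8. n3.env = "prr"  ["p" ++ A₀.env]
9. n4.idx = -1  [A₀.idx + 8]
10. n4.env = "vm"  ["vm"]
11. n5.off = 1  [terminal]
12. n6.live = false  [terminal]
13. n7.tag = -7  [terminal]
14. n4.lim = -6  [-6]
15. n8.cnt = 26  [len(A₀.env) + 23]
16. n8.lab = 24  [A₀.idx + 33]
17. n9.tag = 1  [terminal]
18. n10.tag = 22  [terminal]
19. n11.cnt = "pv"  [terminal]
20. n8.ok = 5  [b₀.tag * -1 + 6]
21. n3.lim = -6  [len(A₀.env) - 9]
22. n2.lim = 28  [A₁.lim + A₀.idx + 23]
23. n12.idx = 30  [S.cnt + 8]
24. n12.env = "yv"  ["yv"]
25. n13.live = true  [terminal]
26. n12.lim = 27  [A.idx - 3]
27. n1.ok = 11  [S.lab + S.cnt - 17]
28. n14.off = -3  [terminal]
29. n0.ok = 9  [S₁.ok * -2 + 31]

9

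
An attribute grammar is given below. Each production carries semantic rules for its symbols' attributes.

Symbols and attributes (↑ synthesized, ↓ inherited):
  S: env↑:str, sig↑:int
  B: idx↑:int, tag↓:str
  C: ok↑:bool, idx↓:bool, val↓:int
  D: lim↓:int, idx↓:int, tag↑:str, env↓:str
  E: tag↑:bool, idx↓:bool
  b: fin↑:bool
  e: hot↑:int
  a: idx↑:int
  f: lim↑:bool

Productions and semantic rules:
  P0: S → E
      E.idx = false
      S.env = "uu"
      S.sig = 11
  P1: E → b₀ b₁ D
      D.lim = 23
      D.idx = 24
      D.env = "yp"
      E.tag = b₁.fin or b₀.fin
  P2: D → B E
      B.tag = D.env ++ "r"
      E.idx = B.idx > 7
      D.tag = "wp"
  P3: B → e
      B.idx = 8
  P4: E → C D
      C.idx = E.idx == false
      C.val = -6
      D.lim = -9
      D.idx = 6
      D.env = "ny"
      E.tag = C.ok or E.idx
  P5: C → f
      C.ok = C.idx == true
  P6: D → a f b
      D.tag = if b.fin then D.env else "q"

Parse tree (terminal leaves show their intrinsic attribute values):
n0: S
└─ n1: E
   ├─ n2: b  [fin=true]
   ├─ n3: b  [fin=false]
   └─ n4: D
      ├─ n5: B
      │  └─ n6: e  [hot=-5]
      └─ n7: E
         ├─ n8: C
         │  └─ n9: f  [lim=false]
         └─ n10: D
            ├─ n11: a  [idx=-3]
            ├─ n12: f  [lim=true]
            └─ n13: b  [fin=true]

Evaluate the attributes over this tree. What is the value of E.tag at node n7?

1. n1.idx = false  [false]
2. n2.fin = true  [terminal]
3. n3.fin = false  [terminal]
4. n4.lim = 23  [23]
5. n4.idx = 24  [24]
6. n4.env = "yp"  ["yp"]
7. n5.tag = "ypr"  [D.env ++ "r"]
8. n6.hot = -5  [terminal]
9. n5.idx = 8  [8]
10. n7.idx = true  [B.idx > 7]
11. n8.idx = false  [E.idx == false]
12. n8.val = -6  [-6]
13. n9.lim = false  [terminal]
14. n8.ok = false  [C.idx == true]
15. n10.lim = -9  [-9]
16. n10.idx = 6  [6]
17. n10.env = "ny"  ["ny"]
18. n11.idx = -3  [terminal]
19. n12.lim = true  [terminal]
20. n13.fin = true  [terminal]
21. n10.tag = "ny"  [if b.fin then D.env else "q"]
22. n7.tag = true  [C.ok or E.idx]
23. n4.tag = "wp"  ["wp"]
24. n1.tag = true  [b₁.fin or b₀.fin]
25. n0.env = "uu"  ["uu"]
26. n0.sig = 11  [11]

true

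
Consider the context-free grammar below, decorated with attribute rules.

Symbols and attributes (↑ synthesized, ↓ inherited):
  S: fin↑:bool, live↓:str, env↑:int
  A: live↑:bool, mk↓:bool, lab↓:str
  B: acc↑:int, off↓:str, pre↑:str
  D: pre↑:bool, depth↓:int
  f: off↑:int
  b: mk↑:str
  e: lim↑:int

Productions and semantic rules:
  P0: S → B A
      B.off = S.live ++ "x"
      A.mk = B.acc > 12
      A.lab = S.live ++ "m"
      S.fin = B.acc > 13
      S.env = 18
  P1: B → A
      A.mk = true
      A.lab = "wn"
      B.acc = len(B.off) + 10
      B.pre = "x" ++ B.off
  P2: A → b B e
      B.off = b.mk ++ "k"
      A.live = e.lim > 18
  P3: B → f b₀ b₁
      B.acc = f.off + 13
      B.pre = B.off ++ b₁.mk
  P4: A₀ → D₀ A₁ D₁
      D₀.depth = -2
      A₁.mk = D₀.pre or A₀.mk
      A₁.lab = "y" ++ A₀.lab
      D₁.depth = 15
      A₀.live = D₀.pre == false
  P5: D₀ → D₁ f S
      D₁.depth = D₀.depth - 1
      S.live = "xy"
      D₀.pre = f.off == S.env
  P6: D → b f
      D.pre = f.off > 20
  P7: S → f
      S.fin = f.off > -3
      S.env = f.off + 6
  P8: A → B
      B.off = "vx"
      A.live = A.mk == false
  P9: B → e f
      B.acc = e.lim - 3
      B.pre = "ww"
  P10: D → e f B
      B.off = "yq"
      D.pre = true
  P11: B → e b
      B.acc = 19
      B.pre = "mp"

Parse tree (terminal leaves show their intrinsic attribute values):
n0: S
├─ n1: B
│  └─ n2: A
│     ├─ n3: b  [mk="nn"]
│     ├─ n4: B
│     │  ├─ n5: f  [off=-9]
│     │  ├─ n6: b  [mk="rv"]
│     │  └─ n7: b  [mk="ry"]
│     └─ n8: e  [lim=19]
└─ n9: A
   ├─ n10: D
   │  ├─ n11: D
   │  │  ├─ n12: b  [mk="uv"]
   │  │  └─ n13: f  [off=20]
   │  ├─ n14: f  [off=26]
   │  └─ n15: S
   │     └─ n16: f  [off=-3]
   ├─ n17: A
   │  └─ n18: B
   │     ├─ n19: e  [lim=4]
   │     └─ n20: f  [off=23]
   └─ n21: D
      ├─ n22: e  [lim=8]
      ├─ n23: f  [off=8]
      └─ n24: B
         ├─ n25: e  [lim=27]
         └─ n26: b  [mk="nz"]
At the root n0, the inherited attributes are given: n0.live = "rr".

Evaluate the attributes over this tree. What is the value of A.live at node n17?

false

1. n0.live = "rr"  [given at root]
2. n1.off = "rrx"  [S.live ++ "x"]
3. n2.mk = true  [true]
4. n2.lab = "wn"  ["wn"]
5. n3.mk = "nn"  [terminal]
6. n4.off = "nnk"  [b.mk ++ "k"]
7. n5.off = -9  [terminal]
8. n6.mk = "rv"  [terminal]
9. n7.mk = "ry"  [terminal]
10. n4.acc = 4  [f.off + 13]
11. n4.pre = "nnkry"  [B.off ++ b₁.mk]
12. n8.lim = 19  [terminal]
13. n2.live = true  [e.lim > 18]
14. n1.acc = 13  [len(B.off) + 10]
15. n1.pre = "xrrx"  ["x" ++ B.off]
16. n9.mk = true  [B.acc > 12]
17. n9.lab = "rrm"  [S.live ++ "m"]
18. n10.depth = -2  [-2]
19. n11.depth = -3  [D₀.depth - 1]
20. n12.mk = "uv"  [terminal]
21. n13.off = 20  [terminal]
22. n11.pre = false  [f.off > 20]
23. n14.off = 26  [terminal]
24. n15.live = "xy"  ["xy"]
25. n16.off = -3  [terminal]
26. n15.fin = false  [f.off > -3]
27. n15.env = 3  [f.off + 6]
28. n10.pre = false  [f.off == S.env]
29. n17.mk = true  [D₀.pre or A₀.mk]
30. n17.lab = "yrrm"  ["y" ++ A₀.lab]
31. n18.off = "vx"  ["vx"]
32. n19.lim = 4  [terminal]
33. n20.off = 23  [terminal]
34. n18.acc = 1  [e.lim - 3]
35. n18.pre = "ww"  ["ww"]
36. n17.live = false  [A.mk == false]
37. n21.depth = 15  [15]
38. n22.lim = 8  [terminal]
39. n23.off = 8  [terminal]
40. n24.off = "yq"  ["yq"]
41. n25.lim = 27  [terminal]
42. n26.mk = "nz"  [terminal]
43. n24.acc = 19  [19]
44. n24.pre = "mp"  ["mp"]
45. n21.pre = true  [true]
46. n9.live = true  [D₀.pre == false]
47. n0.fin = false  [B.acc > 13]
48. n0.env = 18  [18]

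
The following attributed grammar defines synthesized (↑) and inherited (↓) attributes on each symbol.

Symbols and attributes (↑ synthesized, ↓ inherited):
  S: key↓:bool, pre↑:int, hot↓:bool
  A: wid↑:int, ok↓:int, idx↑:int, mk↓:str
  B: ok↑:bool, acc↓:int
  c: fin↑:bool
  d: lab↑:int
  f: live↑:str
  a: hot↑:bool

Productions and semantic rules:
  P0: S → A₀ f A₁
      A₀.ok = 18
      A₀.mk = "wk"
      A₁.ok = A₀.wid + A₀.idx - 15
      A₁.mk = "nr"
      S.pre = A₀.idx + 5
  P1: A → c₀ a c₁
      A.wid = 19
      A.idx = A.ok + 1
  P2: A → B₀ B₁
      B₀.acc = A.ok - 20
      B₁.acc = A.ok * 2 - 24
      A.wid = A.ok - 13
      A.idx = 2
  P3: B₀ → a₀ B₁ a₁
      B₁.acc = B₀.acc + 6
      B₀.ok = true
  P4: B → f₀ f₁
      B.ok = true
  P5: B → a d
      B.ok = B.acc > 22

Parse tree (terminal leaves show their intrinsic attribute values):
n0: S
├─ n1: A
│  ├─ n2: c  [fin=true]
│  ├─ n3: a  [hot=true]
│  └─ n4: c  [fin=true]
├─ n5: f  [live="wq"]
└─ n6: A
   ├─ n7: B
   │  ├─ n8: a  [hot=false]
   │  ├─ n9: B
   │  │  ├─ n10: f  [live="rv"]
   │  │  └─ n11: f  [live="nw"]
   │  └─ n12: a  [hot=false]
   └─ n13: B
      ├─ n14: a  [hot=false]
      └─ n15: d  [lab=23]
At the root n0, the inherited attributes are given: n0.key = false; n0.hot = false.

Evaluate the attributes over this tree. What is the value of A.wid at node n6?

10

1. n0.key = false  [given at root]
2. n0.hot = false  [given at root]
3. n1.ok = 18  [18]
4. n1.mk = "wk"  ["wk"]
5. n2.fin = true  [terminal]
6. n3.hot = true  [terminal]
7. n4.fin = true  [terminal]
8. n1.wid = 19  [19]
9. n1.idx = 19  [A.ok + 1]
10. n5.live = "wq"  [terminal]
11. n6.ok = 23  [A₀.wid + A₀.idx - 15]
12. n6.mk = "nr"  ["nr"]
13. n7.acc = 3  [A.ok - 20]
14. n8.hot = false  [terminal]
15. n9.acc = 9  [B₀.acc + 6]
16. n10.live = "rv"  [terminal]
17. n11.live = "nw"  [terminal]
18. n9.ok = true  [true]
19. n12.hot = false  [terminal]
20. n7.ok = true  [true]
21. n13.acc = 22  [A.ok * 2 - 24]
22. n14.hot = false  [terminal]
23. n15.lab = 23  [terminal]
24. n13.ok = false  [B.acc > 22]
25. n6.wid = 10  [A.ok - 13]
26. n6.idx = 2  [2]
27. n0.pre = 24  [A₀.idx + 5]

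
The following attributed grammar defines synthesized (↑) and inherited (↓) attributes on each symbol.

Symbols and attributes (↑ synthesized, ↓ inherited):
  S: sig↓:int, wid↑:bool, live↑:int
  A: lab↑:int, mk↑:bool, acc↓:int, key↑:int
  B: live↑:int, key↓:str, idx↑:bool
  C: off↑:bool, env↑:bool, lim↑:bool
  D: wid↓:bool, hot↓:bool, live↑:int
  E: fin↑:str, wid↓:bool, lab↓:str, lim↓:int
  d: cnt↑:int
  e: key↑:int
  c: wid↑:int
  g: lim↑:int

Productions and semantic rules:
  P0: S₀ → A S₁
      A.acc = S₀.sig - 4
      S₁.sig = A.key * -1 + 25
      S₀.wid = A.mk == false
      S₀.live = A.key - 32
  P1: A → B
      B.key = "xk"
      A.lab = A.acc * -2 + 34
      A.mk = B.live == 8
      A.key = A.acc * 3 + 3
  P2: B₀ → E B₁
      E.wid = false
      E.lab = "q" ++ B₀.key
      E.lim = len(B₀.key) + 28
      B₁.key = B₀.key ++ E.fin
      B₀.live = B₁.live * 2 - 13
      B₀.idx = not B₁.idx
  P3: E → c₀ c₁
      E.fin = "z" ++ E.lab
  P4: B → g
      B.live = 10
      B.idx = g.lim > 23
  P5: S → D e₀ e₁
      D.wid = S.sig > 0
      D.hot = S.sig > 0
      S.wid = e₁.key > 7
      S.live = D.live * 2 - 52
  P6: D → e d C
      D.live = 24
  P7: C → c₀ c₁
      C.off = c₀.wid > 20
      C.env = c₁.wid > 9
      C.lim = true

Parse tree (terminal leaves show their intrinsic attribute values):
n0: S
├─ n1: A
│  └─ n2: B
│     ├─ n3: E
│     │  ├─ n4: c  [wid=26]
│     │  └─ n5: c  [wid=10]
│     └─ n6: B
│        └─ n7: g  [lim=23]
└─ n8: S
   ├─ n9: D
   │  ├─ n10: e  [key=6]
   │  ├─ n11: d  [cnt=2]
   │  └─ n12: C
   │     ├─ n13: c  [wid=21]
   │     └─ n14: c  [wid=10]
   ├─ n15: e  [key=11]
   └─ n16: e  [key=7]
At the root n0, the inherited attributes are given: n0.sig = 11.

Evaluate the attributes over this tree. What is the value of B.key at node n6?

1. n0.sig = 11  [given at root]
2. n1.acc = 7  [S₀.sig - 4]
3. n2.key = "xk"  ["xk"]
4. n3.wid = false  [false]
5. n3.lab = "qxk"  ["q" ++ B₀.key]
6. n3.lim = 30  [len(B₀.key) + 28]
7. n4.wid = 26  [terminal]
8. n5.wid = 10  [terminal]
9. n3.fin = "zqxk"  ["z" ++ E.lab]
10. n6.key = "xkzqxk"  [B₀.key ++ E.fin]
11. n7.lim = 23  [terminal]
12. n6.live = 10  [10]
13. n6.idx = false  [g.lim > 23]
14. n2.live = 7  [B₁.live * 2 - 13]
15. n2.idx = true  [not B₁.idx]
16. n1.lab = 20  [A.acc * -2 + 34]
17. n1.mk = false  [B.live == 8]
18. n1.key = 24  [A.acc * 3 + 3]
19. n8.sig = 1  [A.key * -1 + 25]
20. n9.wid = true  [S.sig > 0]
21. n9.hot = true  [S.sig > 0]
22. n10.key = 6  [terminal]
23. n11.cnt = 2  [terminal]
24. n13.wid = 21  [terminal]
25. n14.wid = 10  [terminal]
26. n12.off = true  [c₀.wid > 20]
27. n12.env = true  [c₁.wid > 9]
28. n12.lim = true  [true]
29. n9.live = 24  [24]
30. n15.key = 11  [terminal]
31. n16.key = 7  [terminal]
32. n8.wid = false  [e₁.key > 7]
33. n8.live = -4  [D.live * 2 - 52]
34. n0.wid = true  [A.mk == false]
35. n0.live = -8  [A.key - 32]

"xkzqxk"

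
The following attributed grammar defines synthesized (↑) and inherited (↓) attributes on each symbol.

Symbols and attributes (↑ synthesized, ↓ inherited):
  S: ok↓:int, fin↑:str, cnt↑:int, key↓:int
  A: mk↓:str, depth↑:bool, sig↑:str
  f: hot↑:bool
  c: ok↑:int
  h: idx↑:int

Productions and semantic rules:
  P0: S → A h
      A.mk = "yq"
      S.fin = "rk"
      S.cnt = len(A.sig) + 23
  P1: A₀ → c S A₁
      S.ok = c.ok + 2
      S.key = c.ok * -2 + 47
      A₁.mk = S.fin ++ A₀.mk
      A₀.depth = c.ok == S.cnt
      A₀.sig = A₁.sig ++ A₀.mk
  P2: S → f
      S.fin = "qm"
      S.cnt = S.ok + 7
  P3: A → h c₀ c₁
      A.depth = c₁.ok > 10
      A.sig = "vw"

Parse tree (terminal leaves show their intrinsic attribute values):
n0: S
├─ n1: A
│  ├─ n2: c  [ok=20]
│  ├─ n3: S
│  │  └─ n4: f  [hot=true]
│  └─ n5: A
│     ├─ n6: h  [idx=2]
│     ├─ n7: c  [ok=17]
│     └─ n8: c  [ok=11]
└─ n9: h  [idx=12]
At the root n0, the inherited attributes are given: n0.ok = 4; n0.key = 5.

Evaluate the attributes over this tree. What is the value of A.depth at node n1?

1. n0.ok = 4  [given at root]
2. n0.key = 5  [given at root]
3. n1.mk = "yq"  ["yq"]
4. n2.ok = 20  [terminal]
5. n3.ok = 22  [c.ok + 2]
6. n3.key = 7  [c.ok * -2 + 47]
7. n4.hot = true  [terminal]
8. n3.fin = "qm"  ["qm"]
9. n3.cnt = 29  [S.ok + 7]
10. n5.mk = "qmyq"  [S.fin ++ A₀.mk]
11. n6.idx = 2  [terminal]
12. n7.ok = 17  [terminal]
13. n8.ok = 11  [terminal]
14. n5.depth = true  [c₁.ok > 10]
15. n5.sig = "vw"  ["vw"]
16. n1.depth = false  [c.ok == S.cnt]
17. n1.sig = "vwyq"  [A₁.sig ++ A₀.mk]
18. n9.idx = 12  [terminal]
19. n0.fin = "rk"  ["rk"]
20. n0.cnt = 27  [len(A.sig) + 23]

false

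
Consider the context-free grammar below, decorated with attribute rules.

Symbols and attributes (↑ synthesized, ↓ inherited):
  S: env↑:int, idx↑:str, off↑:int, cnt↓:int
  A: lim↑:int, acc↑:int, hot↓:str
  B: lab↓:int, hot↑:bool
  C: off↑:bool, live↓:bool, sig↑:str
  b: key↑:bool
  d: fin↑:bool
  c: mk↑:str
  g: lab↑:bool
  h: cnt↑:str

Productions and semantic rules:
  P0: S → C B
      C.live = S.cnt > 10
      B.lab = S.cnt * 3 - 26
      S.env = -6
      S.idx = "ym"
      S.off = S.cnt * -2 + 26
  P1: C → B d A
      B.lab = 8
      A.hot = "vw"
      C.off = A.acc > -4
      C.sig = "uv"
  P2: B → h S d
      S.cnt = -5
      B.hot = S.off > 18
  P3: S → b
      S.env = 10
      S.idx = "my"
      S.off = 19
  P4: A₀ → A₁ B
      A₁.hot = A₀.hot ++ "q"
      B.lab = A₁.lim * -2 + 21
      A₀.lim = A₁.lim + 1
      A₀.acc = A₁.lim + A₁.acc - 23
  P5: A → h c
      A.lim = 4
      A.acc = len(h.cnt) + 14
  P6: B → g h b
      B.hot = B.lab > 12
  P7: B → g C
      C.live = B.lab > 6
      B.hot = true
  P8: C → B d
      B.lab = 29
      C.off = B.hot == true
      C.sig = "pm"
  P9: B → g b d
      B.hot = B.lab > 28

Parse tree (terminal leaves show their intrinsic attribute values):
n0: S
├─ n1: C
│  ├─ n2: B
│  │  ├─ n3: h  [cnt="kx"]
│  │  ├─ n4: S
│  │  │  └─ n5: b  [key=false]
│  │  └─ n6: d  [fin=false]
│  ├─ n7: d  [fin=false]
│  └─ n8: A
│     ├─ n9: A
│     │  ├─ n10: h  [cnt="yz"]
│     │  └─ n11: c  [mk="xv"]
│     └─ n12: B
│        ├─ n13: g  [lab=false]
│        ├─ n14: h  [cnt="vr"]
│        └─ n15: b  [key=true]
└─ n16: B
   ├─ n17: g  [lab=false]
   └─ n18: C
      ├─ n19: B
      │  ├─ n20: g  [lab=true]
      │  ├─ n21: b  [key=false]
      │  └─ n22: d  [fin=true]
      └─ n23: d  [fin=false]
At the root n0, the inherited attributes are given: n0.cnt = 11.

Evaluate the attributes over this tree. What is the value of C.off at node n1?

true

1. n0.cnt = 11  [given at root]
2. n1.live = true  [S.cnt > 10]
3. n2.lab = 8  [8]
4. n3.cnt = "kx"  [terminal]
5. n4.cnt = -5  [-5]
6. n5.key = false  [terminal]
7. n4.env = 10  [10]
8. n4.idx = "my"  ["my"]
9. n4.off = 19  [19]
10. n6.fin = false  [terminal]
11. n2.hot = true  [S.off > 18]
12. n7.fin = false  [terminal]
13. n8.hot = "vw"  ["vw"]
14. n9.hot = "vwq"  [A₀.hot ++ "q"]
15. n10.cnt = "yz"  [terminal]
16. n11.mk = "xv"  [terminal]
17. n9.lim = 4  [4]
18. n9.acc = 16  [len(h.cnt) + 14]
19. n12.lab = 13  [A₁.lim * -2 + 21]
20. n13.lab = false  [terminal]
21. n14.cnt = "vr"  [terminal]
22. n15.key = true  [terminal]
23. n12.hot = true  [B.lab > 12]
24. n8.lim = 5  [A₁.lim + 1]
25. n8.acc = -3  [A₁.lim + A₁.acc - 23]
26. n1.off = true  [A.acc > -4]
27. n1.sig = "uv"  ["uv"]
28. n16.lab = 7  [S.cnt * 3 - 26]
29. n17.lab = false  [terminal]
30. n18.live = true  [B.lab > 6]
31. n19.lab = 29  [29]
32. n20.lab = true  [terminal]
33. n21.key = false  [terminal]
34. n22.fin = true  [terminal]
35. n19.hot = true  [B.lab > 28]
36. n23.fin = false  [terminal]
37. n18.off = true  [B.hot == true]
38. n18.sig = "pm"  ["pm"]
39. n16.hot = true  [true]
40. n0.env = -6  [-6]
41. n0.idx = "ym"  ["ym"]
42. n0.off = 4  [S.cnt * -2 + 26]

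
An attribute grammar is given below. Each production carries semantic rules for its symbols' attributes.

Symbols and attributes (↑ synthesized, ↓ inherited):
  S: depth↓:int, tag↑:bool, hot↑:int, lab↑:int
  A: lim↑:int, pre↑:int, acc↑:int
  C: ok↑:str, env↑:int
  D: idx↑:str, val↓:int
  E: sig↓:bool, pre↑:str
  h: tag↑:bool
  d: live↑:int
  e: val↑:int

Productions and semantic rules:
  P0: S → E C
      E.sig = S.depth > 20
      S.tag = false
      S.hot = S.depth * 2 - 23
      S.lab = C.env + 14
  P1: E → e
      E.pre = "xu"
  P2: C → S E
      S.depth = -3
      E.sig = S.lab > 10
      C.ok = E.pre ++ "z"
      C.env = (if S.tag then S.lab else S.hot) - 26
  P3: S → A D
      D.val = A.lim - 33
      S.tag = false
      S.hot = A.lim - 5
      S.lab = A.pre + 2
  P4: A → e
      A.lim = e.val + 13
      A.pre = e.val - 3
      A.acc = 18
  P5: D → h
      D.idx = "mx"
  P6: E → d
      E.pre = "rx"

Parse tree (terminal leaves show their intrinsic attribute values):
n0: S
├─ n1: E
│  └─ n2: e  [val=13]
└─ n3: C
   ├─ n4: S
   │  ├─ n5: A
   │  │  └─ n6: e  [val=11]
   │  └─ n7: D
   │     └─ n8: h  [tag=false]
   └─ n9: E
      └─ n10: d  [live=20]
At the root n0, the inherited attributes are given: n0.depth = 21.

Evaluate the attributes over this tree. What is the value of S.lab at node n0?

7

1. n0.depth = 21  [given at root]
2. n1.sig = true  [S.depth > 20]
3. n2.val = 13  [terminal]
4. n1.pre = "xu"  ["xu"]
5. n4.depth = -3  [-3]
6. n6.val = 11  [terminal]
7. n5.lim = 24  [e.val + 13]
8. n5.pre = 8  [e.val - 3]
9. n5.acc = 18  [18]
10. n7.val = -9  [A.lim - 33]
11. n8.tag = false  [terminal]
12. n7.idx = "mx"  ["mx"]
13. n4.tag = false  [false]
14. n4.hot = 19  [A.lim - 5]
15. n4.lab = 10  [A.pre + 2]
16. n9.sig = false  [S.lab > 10]
17. n10.live = 20  [terminal]
18. n9.pre = "rx"  ["rx"]
19. n3.ok = "rxz"  [E.pre ++ "z"]
20. n3.env = -7  [(if S.tag then S.lab else S.hot) - 26]
21. n0.tag = false  [false]
22. n0.hot = 19  [S.depth * 2 - 23]
23. n0.lab = 7  [C.env + 14]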